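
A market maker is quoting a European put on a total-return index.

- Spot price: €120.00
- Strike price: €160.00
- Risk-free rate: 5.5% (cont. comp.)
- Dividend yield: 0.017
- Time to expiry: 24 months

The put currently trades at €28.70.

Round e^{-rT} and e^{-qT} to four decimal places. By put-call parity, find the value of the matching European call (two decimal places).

€1.36

exp(−qT) = exp(−0.017·2) = 0.9666;  exp(−rT) = exp(−0.055·2) = 0.8958
Put-call parity: C − P = S·e^(−qT) − K·e^(−rT) = 120·0.9666 − 160·0.8958 = 115.9920 − 143.3280 = -27.3360
C = P + (C − P) = 28.70 + (-27.3360) = 1.3640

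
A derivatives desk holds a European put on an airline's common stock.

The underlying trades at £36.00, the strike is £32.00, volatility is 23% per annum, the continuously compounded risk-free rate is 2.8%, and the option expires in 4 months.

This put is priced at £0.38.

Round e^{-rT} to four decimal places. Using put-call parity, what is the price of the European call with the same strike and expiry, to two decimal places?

£4.68

e^(−rT) = e^(−0.028·0.3333) = 0.9907
Put-call parity: C − P = S − K·e^(−rT) = 36 − 32·0.9907 = 36 − 31.7024 = 4.2976
C = P + (C − P) = 0.38 + (4.2976) = 4.6776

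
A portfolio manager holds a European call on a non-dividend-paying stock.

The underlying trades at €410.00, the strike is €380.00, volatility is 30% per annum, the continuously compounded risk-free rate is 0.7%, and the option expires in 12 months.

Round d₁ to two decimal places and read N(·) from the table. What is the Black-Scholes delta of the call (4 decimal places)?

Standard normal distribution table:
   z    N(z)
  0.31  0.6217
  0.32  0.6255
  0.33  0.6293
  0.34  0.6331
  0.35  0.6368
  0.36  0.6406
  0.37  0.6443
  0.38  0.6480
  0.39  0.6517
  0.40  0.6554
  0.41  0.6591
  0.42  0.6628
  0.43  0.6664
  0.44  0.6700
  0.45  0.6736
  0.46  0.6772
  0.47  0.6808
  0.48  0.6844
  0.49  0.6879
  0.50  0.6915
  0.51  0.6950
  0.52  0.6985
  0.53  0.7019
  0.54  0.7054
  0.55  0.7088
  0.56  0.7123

0.6664

T = 1;  σ√T = 0.3000
d₁ = [ln(410/380) + (0.007 + ½·0.3²)·1] / (σ√T) = (0.0760 + 0.0520) / 0.3000 = 0.4266 ≈ 0.43
N(d₁) = N(0.43) = 0.6664
Δ_call = N(d₁) = 0.6664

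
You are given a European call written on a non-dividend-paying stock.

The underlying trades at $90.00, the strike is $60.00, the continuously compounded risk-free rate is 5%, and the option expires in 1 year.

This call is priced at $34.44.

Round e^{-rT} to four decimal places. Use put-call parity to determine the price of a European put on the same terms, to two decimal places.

$1.51

exp(−rT) = exp(−0.05·1) = 0.9512
Put-call parity: C − P = S − K·e^(−rT) = 90 − 60·0.9512 = 90 − 57.0720 = 32.9280
P = C − (C − P) = 34.44 − (32.9280) = 1.5120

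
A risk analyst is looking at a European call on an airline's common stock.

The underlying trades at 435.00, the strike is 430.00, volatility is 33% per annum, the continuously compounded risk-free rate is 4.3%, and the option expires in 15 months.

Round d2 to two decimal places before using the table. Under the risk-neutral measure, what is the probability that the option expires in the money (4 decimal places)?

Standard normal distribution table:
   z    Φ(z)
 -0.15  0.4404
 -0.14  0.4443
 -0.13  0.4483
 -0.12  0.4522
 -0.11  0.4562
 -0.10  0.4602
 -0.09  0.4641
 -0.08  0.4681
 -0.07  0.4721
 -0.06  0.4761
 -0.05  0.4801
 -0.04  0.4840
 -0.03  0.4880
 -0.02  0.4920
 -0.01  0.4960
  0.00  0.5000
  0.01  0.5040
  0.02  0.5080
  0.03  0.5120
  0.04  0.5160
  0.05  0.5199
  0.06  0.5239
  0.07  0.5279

T = 1.25;  σ√T = 0.3690
d₁ = [ln(435/430) + (0.043 + 0.33²/2)·1.25] / 0.3690 = [0.0116 + 0.1218] / 0.3690 = 0.3615 → 0.36
d₂ = d₁ − σ√T = 0.3615 − 0.3690 = -0.0075 → -0.01
Pr(exercise) under Q = N(d₂) = 0.4960

0.4960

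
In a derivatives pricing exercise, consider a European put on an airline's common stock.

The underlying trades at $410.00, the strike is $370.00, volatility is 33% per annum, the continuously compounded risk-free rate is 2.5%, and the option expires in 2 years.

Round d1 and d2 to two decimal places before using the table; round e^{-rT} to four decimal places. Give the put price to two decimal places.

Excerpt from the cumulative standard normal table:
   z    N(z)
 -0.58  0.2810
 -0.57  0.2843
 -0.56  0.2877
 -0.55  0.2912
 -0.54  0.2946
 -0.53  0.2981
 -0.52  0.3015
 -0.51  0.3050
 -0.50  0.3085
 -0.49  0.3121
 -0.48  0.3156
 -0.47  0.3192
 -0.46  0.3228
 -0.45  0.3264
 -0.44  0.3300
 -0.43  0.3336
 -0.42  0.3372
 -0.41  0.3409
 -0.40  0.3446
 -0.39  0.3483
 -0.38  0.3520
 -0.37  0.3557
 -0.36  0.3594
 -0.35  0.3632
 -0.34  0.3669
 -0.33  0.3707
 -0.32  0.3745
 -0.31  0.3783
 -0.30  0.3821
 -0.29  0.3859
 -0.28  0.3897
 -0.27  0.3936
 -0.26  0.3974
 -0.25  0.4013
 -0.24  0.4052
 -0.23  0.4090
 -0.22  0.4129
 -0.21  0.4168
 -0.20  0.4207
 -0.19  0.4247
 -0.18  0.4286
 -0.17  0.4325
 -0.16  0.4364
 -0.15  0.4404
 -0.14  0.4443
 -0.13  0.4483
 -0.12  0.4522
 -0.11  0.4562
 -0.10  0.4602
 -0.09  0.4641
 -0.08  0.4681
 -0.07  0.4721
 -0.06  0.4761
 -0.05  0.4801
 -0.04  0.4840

σ√T = 0.33·√2 = 0.4667
d₁ = [ln(410/370) + (0.025 + 0.33²/2)·2] / 0.4667 = [0.1027 + 0.1589] / 0.4667 = 0.5604 ⇒ 0.56
d₂ = d₁ − σ√T = 0.5604 − 0.4667 = 0.0938 ⇒ 0.09
e^(−rT) = e^(−0.025·2) = 0.9512
N(−d₂) = N(-0.09) = 0.4641;  N(−d₁) = N(-0.56) = 0.2877
P = 370·0.9512·0.4641 − 410·0.2877 = 163.3372 − 117.9570 = 45.3802

$45.38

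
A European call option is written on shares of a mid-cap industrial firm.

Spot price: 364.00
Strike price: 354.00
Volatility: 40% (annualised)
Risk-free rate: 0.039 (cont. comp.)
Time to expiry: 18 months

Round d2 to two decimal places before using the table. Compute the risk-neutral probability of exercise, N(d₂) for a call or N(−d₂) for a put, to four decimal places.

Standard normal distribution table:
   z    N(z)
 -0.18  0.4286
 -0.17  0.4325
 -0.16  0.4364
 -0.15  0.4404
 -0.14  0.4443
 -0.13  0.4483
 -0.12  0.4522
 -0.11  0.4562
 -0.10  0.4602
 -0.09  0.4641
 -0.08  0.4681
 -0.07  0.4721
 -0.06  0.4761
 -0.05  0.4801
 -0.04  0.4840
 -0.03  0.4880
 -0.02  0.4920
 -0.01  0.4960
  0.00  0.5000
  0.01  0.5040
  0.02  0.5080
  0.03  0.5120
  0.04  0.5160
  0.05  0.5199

T = 1.5;  σ√T = 0.4899
d₁ = [ln(364/354) + (0.039 + ½·0.4²)·1.5] / (σ√T) = (0.0279 + 0.1785) / 0.4899 = 0.4212 ≈ 0.42
d₂ = 0.4212 − 0.4899 = -0.0687 ≈ -0.07
Risk-neutral Pr[S_T > K] = N(d₂) = N(-0.07) = 0.4721

0.4721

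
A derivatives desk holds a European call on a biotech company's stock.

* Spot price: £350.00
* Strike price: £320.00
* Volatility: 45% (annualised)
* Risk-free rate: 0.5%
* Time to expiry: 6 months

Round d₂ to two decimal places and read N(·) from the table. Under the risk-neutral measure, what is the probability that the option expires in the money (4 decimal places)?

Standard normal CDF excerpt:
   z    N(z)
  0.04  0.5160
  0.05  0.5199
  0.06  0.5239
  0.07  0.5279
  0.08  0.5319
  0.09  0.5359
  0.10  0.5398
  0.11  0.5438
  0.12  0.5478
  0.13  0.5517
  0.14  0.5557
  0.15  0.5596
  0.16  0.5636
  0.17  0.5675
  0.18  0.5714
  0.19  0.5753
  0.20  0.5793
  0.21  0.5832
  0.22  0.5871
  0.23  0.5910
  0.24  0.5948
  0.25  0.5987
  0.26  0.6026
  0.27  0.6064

0.5517

T = 0.5;  σ√T = 0.3182
ln(S/K) + (r + σ²/2)T = ln(350/320) + (0.005 + 0.45²/2)·0.5 = 0.0896 + 0.0531 = 0.1427
d₁ = 0.1427 / 0.3182 = 0.4486 → 0.45
d₂ = d₁ − σ√T = 0.4486 − 0.3182 = 0.1304 → 0.13
Pr(exercise) under Q = N(d₂) = 0.5517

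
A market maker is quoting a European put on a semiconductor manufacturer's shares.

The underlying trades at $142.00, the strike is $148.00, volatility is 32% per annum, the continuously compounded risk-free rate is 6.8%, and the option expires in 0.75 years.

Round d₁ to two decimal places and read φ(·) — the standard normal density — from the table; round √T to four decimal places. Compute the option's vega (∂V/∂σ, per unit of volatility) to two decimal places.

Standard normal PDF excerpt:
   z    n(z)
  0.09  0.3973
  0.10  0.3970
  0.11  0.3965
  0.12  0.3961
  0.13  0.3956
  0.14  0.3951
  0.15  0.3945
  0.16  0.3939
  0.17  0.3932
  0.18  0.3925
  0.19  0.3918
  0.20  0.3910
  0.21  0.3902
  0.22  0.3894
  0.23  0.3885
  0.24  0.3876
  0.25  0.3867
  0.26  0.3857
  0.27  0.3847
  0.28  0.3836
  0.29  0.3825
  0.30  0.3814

σ√T = 0.32 × 0.8660 = 0.2771
ln(S/K) + (r + σ²/2)T = ln(142/148) + (0.068 + 0.32²/2)·0.75 = -0.0414 + 0.0894 = 0.0480
d₁ = 0.0480 / 0.2771 = 0.1733 which rounds to 0.17
√T = √0.75 = 0.8660
φ(d₁) = φ(0.17) = 0.3932
vega = S·φ(d₁)·√T = 142·0.3932·0.8660 = 48.3526
(Call and put vega coincide under Black-Scholes.)

48.35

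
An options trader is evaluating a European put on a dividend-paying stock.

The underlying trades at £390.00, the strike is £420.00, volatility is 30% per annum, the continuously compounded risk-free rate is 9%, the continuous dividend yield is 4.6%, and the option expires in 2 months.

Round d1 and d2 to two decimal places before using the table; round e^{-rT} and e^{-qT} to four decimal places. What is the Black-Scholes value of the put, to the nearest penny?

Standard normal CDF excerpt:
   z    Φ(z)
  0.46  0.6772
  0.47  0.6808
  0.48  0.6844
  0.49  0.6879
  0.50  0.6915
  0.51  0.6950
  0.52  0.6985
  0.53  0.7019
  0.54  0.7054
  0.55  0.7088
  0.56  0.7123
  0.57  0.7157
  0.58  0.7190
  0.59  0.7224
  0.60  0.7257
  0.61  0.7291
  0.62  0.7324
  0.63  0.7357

σ√T = 0.3·√0.1667 = 0.1225
ln(S/K) + (r − q + σ²/2)T = ln(390/420) + (0.09 − 0.046 + 0.3²/2)·0.1667 = -0.0741 + 0.0148 = -0.0593
d₁ = -0.0593 / 0.1225 = -0.4840 ≈ -0.48
d₂ = d₁ − σ√T = -0.4840 − 0.1225 = -0.6064 ≈ -0.61
exp(−qT) = exp(−0.046·0.1667) = 0.9924;  exp(−rT) = exp(−0.09·0.1667) = 0.9851
P = 420·0.9851·N(0.61) − 390·0.9924·N(0.48) = 420·0.9851·0.7291 − 390·0.9924·0.6844 = 301.6593 − 264.8874 = 36.7719

£36.77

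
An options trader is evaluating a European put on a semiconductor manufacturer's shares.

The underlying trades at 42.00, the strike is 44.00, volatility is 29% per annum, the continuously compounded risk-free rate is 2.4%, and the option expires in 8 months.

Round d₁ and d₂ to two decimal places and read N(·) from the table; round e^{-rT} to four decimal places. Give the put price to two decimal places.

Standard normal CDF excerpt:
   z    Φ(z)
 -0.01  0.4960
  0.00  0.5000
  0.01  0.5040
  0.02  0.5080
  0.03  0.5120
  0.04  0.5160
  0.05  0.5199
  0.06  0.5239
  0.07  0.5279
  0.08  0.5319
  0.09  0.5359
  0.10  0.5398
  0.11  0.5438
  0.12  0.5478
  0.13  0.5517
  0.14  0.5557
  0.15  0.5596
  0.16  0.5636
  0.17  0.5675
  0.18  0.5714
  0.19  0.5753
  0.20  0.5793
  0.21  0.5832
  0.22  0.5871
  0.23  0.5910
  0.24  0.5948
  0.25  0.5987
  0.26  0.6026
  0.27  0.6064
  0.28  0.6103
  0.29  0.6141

4.76

T = 0.6667;  σ√T = 0.2368
d₁ = [ln(42/44) + (0.024 + ½·0.29²)·0.6667] / (σ√T) = (-0.0465 + 0.0440) / 0.2368 = -0.0105 → -0.01
d₂ = -0.0105 − 0.2368 = -0.2473 → -0.25
e^(−rT) = e^(−0.024·0.6667) = 0.9841
N(−d₂) = N(0.25) = 0.5987;  N(−d₁) = N(0.01) = 0.5040
P = 44·0.9841·0.5987 − 42·0.5040 = 25.9239 − 21.1680 = 4.7559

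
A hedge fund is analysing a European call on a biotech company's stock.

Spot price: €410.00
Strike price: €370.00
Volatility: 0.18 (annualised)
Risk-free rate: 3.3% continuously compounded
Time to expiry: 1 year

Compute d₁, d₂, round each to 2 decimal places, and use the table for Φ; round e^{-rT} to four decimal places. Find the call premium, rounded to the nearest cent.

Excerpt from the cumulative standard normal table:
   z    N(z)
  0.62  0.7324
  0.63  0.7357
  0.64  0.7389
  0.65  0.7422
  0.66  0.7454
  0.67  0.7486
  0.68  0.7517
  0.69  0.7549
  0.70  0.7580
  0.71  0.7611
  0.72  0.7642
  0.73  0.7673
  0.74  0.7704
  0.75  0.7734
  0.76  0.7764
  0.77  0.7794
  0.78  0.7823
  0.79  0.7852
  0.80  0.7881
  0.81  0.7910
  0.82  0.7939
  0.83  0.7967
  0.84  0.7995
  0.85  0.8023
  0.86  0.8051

σ√T = 0.18·√1 = 0.1800
ln(S/K) + (r + σ²/2)T = ln(410/370) + (0.033 + 0.18²/2)·1 = 0.1027 + 0.0492 = 0.1519
d₁ = 0.1519 / 0.1800 = 0.8436 ⇒ 0.84
d₂ = d₁ − σ√T = 0.8436 − 0.1800 = 0.6636 ⇒ 0.66
exp(−rT) = exp(−0.033·1) = 0.9675
N(d₁) = N(0.84) = 0.7995;  N(d₂) = N(0.66) = 0.7454
C = 410·0.7995 − 370·0.9675·0.7454 = 327.7950 − 266.8346 = 60.9604

€60.96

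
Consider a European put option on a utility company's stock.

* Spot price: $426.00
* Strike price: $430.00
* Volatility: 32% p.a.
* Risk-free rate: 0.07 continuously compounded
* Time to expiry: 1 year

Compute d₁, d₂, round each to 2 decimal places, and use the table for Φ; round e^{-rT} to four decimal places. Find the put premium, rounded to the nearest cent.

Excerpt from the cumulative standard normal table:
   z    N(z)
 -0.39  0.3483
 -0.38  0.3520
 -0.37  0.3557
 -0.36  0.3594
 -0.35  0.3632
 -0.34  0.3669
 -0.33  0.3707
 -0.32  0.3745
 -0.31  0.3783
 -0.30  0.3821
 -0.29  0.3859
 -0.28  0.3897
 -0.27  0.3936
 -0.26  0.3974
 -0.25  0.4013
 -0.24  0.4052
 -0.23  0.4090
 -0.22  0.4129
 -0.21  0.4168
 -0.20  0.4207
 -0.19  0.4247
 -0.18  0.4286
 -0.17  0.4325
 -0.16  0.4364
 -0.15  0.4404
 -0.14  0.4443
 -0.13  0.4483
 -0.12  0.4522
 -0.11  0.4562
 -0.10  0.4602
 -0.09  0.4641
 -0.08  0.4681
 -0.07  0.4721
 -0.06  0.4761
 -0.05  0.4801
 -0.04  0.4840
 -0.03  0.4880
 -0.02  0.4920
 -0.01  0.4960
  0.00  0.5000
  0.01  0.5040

$40.93

σ√T = 0.32 × 1.0000 = 0.3200
d₁ = [ln(426/430) + (0.07 + ½·0.32²)·1] / (σ√T) = (-0.0093 + 0.1212) / 0.3200 = 0.3495 ⇒ 0.35
d₂ = 0.3495 − 0.3200 = 0.0295 ⇒ 0.03
e^(−rT) = e^(−0.07·1) = 0.9324
P = 430·0.9324·N(-0.03) − 426·N(-0.35) = 430·0.9324·0.4880 − 426·0.3632 = 195.6548 − 154.7232 = 40.9316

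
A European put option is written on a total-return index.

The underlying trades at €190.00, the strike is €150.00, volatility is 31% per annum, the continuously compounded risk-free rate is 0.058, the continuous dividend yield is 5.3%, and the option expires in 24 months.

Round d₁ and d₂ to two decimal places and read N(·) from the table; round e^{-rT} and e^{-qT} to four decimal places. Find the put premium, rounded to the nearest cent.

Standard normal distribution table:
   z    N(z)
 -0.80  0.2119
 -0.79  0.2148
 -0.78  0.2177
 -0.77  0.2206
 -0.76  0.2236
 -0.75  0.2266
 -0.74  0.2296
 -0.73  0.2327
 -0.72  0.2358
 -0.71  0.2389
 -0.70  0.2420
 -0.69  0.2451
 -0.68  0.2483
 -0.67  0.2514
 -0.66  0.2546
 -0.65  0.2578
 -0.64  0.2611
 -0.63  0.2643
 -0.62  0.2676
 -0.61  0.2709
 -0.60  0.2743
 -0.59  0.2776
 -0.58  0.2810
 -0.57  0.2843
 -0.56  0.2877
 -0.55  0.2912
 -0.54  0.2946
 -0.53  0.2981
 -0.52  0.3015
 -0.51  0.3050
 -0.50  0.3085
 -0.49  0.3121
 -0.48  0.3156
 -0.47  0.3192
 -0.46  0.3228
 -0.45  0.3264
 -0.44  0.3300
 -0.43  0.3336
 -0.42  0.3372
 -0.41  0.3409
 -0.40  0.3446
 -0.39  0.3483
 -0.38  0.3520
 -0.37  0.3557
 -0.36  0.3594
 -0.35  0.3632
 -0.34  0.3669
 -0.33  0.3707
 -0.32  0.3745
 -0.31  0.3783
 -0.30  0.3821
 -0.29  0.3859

€11.81

T = 2;  σ√T = 0.4384
d₁ = [ln(190/150) + (0.058 − 0.053 + ½·0.31²)·2] / (σ√T) = (0.2364 + 0.1061) / 0.4384 = 0.7812 which rounds to 0.78
d₂ = 0.7812 − 0.4384 = 0.3428 which rounds to 0.34
e^(−qT) = e^(−0.053·2) = 0.8994;  e^(−rT) = e^(−0.058·2) = 0.8905
N(−d₂) = N(-0.34) = 0.3669;  N(−d₁) = N(-0.78) = 0.2177
P = 150·0.8905·0.3669 − 190·0.8994·0.2177 = 49.0087 − 37.2019 = 11.8068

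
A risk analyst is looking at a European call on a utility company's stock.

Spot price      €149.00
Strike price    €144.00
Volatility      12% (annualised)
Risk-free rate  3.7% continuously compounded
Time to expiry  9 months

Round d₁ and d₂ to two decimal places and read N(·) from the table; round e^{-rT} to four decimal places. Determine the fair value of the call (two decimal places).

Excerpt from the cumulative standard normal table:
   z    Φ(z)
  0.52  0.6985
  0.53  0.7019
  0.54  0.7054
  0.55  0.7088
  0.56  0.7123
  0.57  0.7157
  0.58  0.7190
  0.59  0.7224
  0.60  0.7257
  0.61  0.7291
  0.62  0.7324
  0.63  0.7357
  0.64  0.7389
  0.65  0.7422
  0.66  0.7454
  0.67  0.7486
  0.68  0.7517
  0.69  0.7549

σ√T = 0.12·√0.75 = 0.1039
d₁ = [ln(149/144) + (0.037 + 0.12²/2)·0.75] / 0.1039 = [0.0341 + 0.0331] / 0.1039 = 0.6474 which rounds to 0.65
d₂ = d₁ − σ√T = 0.6474 − 0.1039 = 0.5435 which rounds to 0.54
e^(−rT) = e^(−0.037·0.75) = 0.9726
N(d₁) = N(0.65) = 0.7422;  N(d₂) = N(0.54) = 0.7054
C = 149·0.7422 − 144·0.9726·0.7054 = 110.5878 − 98.7944 = 11.7934

€11.79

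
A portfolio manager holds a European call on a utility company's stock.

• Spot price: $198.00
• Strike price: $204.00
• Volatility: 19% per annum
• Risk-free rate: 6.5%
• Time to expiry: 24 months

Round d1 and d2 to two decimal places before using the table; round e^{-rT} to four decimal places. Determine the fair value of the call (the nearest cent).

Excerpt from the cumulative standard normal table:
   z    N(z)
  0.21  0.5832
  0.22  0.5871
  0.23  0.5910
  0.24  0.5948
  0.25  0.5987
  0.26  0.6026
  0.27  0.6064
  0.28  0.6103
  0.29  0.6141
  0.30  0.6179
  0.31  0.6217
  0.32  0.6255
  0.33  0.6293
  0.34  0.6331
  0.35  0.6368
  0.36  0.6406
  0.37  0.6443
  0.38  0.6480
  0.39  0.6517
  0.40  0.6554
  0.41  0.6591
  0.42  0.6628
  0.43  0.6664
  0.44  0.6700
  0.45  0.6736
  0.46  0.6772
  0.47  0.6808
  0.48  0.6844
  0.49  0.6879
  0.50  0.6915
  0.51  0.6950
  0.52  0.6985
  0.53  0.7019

σ√T = 0.19 × 1.4142 = 0.2687
d₁ = [ln(198/204) + (0.065 + 0.19²/2)·2] / 0.2687 = [-0.0299 + 0.1661] / 0.2687 = 0.5071 ≈ 0.51
d₂ = d₁ − σ√T = 0.5071 − 0.2687 = 0.2384 ≈ 0.24
exp(−rT) = exp(−0.065·2) = 0.8781
N(d₁) = N(0.51) = 0.6950;  N(d₂) = N(0.24) = 0.5948
C = 198·0.6950 − 204·0.8781·0.5948 = 137.6100 − 106.5480 = 31.0620

$31.06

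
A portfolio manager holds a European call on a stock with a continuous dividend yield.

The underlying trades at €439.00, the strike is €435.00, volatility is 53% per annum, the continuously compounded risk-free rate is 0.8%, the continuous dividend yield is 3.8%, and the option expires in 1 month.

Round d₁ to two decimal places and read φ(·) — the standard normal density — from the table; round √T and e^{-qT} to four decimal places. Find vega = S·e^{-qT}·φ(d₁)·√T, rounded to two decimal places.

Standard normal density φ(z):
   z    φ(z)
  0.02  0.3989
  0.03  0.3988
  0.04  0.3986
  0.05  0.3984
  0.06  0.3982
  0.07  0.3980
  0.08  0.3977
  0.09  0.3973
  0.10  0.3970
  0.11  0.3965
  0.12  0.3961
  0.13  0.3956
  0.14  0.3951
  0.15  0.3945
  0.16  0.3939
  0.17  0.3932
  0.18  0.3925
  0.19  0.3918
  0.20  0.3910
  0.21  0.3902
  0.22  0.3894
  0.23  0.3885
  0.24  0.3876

50.04

σ√T = 0.53 × 0.2887 = 0.1530
d₁ = [ln(439/435) + (0.008 − 0.038 + 0.53²/2)·0.08333] / 0.1530 = [0.0092 + 0.0092] / 0.1530 = 0.1200 ⇒ 0.12
√T = √0.08333 = 0.2887
φ(d₁) = φ(0.12) = 0.3961
exp(−qT) = exp(−0.038·0.08333) = 0.9968
vega = S·exp(−qT)·φ(d₁)·√T = 439·0.9968·0.3961·0.2887 = 50.0408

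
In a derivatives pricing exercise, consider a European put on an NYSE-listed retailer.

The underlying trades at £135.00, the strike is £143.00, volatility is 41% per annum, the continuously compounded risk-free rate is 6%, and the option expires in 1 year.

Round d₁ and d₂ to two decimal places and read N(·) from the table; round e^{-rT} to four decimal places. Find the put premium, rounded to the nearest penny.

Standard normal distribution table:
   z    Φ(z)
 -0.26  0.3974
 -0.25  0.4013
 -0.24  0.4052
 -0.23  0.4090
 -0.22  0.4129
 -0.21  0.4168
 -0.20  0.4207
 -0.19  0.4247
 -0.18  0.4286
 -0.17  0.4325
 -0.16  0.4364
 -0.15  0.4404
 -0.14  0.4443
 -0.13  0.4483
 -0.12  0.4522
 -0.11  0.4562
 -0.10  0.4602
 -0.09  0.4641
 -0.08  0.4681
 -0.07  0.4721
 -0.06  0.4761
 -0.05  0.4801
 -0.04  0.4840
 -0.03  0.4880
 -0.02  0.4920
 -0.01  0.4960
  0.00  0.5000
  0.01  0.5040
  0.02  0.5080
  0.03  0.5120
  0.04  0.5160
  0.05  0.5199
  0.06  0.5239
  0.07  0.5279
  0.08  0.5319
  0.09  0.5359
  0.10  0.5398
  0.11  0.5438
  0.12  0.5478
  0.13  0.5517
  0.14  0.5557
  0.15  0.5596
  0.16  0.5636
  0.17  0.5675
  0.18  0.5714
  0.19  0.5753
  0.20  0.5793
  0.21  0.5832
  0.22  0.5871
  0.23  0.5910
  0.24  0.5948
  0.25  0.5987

£21.75

σ√T = 0.41·√1 = 0.4100
d₁ = [ln(135/143) + (0.06 + 0.41²/2)·1] / 0.4100 = [-0.0576 + 0.1440] / 0.4100 = 0.2109 → 0.21
d₂ = d₁ − σ√T = 0.2109 − 0.4100 = -0.1991 → -0.20
exp(−rT) = exp(−0.06·1) = 0.9418
P = 143·0.9418·N(0.20) − 135·N(-0.21) = 143·0.9418·0.5793 − 135·0.4168 = 78.0186 − 56.2680 = 21.7506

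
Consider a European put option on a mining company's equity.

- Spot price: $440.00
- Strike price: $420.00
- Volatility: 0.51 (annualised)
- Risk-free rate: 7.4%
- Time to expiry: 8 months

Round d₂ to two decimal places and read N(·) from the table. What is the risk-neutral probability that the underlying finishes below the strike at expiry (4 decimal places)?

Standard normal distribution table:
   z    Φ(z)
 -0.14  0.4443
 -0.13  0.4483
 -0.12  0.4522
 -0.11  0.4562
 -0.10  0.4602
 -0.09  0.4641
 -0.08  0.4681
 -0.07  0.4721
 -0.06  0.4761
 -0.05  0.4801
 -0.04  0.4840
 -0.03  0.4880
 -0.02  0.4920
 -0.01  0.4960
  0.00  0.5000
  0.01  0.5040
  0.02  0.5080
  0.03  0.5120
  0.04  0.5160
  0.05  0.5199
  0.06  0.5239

0.4920

σ√T = 0.51 × 0.8165 = 0.4164
d₁ = [ln(440/420) + (0.074 + 0.51²/2)·0.6667] / 0.4164 = [0.0465 + 0.1360] / 0.4164 = 0.4384 ⇒ 0.44
d₂ = d₁ − σ√T = 0.4384 − 0.4164 = 0.0220 ⇒ 0.02
Risk-neutral Pr[S_T < K] = N(−d₂) = N(-0.02) = 0.4920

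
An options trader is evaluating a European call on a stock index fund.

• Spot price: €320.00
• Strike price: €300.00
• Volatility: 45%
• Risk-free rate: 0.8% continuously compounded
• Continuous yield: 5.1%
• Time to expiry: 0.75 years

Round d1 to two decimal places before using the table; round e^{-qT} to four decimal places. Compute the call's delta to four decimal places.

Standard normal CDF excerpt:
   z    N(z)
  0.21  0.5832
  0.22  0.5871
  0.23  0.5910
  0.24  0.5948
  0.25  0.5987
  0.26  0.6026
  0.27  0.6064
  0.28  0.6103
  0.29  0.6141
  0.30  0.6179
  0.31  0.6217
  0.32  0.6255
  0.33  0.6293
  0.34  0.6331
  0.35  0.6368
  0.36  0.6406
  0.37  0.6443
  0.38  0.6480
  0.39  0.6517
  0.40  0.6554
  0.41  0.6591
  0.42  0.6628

σ√T = 0.45 × 0.8660 = 0.3897
d₁ = [ln(320/300) + (0.008 − 0.051 + 0.45²/2)·0.75] / 0.3897 = [0.0645 + 0.0437] / 0.3897 = 0.2777 ≈ 0.28
N(d₁) = N(0.28) = 0.6103
Δ_call = e^(−qT)·N(d₁) = 0.9625·0.6103 = 0.5874

0.5874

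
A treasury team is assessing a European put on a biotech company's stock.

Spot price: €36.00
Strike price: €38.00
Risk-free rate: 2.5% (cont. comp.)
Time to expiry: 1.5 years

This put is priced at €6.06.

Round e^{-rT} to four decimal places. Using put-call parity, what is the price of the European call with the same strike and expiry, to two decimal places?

e^(−rT) = e^(−0.025·1.5) = 0.9632
Put-call parity: C − P = S − K·e^(−rT) = 36 − 38·0.9632 = 36 − 36.6016 = -0.6016
C = P + (C − P) = 6.06 + (-0.6016) = 5.4584

€5.46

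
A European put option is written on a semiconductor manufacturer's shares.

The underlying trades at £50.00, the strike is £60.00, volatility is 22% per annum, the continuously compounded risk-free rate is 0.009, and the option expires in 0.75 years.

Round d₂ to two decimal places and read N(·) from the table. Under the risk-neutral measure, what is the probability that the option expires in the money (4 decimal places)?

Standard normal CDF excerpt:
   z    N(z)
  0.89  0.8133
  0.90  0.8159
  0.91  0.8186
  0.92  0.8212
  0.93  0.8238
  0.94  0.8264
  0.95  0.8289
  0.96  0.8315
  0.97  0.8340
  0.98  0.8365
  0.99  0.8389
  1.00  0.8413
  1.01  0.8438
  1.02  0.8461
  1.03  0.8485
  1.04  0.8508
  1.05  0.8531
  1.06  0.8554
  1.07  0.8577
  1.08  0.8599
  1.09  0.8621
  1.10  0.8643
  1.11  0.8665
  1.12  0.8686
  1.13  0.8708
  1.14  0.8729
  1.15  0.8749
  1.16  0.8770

0.8461

T = 0.75;  σ√T = 0.1905
d₁ = [ln(50/60) + (0.009 + 0.22²/2)·0.75] / 0.1905 = [-0.1823 + 0.0249] / 0.1905 = -0.8262 ⇒ -0.83
d₂ = d₁ − σ√T = -0.8262 − 0.1905 = -1.0168 ⇒ -1.02
Pr(exercise) under Q = N(−d₂) = N(1.02) = 0.8461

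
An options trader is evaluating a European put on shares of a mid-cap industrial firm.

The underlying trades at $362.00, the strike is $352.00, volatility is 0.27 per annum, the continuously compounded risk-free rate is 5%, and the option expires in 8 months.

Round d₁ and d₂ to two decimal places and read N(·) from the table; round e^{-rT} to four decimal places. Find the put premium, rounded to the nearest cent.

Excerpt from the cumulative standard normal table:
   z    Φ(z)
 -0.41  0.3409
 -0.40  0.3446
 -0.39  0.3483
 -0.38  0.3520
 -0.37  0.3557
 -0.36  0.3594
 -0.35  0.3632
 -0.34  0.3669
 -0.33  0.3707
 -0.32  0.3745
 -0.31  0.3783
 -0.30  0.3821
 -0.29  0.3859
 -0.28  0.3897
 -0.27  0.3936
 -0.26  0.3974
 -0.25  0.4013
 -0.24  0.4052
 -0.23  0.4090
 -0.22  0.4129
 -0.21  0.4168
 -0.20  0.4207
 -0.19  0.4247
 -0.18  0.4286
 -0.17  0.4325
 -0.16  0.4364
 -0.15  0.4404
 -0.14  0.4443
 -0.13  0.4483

$21.16

T = 0.6667;  σ√T = 0.2205
ln(S/K) + (r + σ²/2)T = ln(362/352) + (0.05 + 0.27²/2)·0.6667 = 0.0280 + 0.0576 = 0.0856
d₁ = 0.0856 / 0.2205 = 0.3885 ≈ 0.39
d₂ = d₁ − σ√T = 0.3885 − 0.2205 = 0.1680 ≈ 0.17
e^(−rT) = e^(−0.05·0.6667) = 0.9672
N(−d₂) = N(-0.17) = 0.4325;  N(−d₁) = N(-0.39) = 0.3483
P = 352·0.9672·0.4325 − 362·0.3483 = 147.2465 − 126.0846 = 21.1619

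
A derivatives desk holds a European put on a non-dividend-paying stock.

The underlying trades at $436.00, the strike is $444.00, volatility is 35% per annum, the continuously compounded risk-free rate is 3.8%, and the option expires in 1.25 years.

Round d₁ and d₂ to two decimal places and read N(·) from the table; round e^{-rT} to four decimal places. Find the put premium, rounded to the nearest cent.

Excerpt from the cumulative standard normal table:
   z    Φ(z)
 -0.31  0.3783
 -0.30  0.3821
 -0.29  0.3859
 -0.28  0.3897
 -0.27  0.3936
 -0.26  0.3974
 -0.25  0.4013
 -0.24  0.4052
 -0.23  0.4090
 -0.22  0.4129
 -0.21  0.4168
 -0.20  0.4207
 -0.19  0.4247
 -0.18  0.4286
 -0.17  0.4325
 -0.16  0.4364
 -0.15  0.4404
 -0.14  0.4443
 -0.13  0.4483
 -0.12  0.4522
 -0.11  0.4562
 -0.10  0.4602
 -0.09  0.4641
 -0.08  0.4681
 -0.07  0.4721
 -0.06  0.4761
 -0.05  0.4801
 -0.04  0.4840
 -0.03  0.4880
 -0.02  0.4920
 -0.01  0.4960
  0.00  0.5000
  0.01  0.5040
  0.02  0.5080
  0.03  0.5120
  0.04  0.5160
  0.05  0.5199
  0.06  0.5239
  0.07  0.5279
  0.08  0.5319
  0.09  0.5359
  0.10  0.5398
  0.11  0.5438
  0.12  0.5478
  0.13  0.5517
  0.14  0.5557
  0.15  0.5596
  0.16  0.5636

σ√T = 0.35·√1.25 = 0.3913
ln(S/K) + (r + σ²/2)T = ln(436/444) + (0.038 + 0.35²/2)·1.25 = -0.0182 + 0.1241 = 0.1059
d₁ = 0.1059 / 0.3913 = 0.2706 ≈ 0.27
d₂ = d₁ − σ√T = 0.2706 − 0.3913 = -0.1207 ≈ -0.12
exp(−rT) = exp(−0.038·1.25) = 0.9536
N(−d₂) = N(0.12) = 0.5478;  N(−d₁) = N(-0.27) = 0.3936
P = 444·0.9536·0.5478 − 436·0.3936 = 231.9376 − 171.6096 = 60.3280

$60.33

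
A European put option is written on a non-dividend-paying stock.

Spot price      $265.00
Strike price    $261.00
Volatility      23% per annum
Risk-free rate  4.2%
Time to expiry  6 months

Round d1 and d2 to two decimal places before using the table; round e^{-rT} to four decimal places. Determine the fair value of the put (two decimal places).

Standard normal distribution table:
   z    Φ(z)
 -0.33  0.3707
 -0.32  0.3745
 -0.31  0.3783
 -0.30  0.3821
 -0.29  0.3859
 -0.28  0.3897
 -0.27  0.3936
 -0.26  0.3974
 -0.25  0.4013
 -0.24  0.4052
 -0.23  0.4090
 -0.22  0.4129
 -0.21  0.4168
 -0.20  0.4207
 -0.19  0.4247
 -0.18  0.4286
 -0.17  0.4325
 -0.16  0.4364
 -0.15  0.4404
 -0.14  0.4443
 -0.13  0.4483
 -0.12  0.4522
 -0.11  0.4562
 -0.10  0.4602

$12.29

σ√T = 0.23 × 0.7071 = 0.1626
d₁ = [ln(265/261) + (0.042 + 0.23²/2)·0.5] / 0.1626 = [0.0152 + 0.0342] / 0.1626 = 0.3040 ⇒ 0.30
d₂ = d₁ − σ√T = 0.3040 − 0.1626 = 0.1413 ⇒ 0.14
e^(−rT) = e^(−0.042·0.5) = 0.9792
N(−d₂) = N(-0.14) = 0.4443;  N(−d₁) = N(-0.30) = 0.3821
P = 261·0.9792·0.4443 − 265·0.3821 = 113.5503 − 101.2565 = 12.2938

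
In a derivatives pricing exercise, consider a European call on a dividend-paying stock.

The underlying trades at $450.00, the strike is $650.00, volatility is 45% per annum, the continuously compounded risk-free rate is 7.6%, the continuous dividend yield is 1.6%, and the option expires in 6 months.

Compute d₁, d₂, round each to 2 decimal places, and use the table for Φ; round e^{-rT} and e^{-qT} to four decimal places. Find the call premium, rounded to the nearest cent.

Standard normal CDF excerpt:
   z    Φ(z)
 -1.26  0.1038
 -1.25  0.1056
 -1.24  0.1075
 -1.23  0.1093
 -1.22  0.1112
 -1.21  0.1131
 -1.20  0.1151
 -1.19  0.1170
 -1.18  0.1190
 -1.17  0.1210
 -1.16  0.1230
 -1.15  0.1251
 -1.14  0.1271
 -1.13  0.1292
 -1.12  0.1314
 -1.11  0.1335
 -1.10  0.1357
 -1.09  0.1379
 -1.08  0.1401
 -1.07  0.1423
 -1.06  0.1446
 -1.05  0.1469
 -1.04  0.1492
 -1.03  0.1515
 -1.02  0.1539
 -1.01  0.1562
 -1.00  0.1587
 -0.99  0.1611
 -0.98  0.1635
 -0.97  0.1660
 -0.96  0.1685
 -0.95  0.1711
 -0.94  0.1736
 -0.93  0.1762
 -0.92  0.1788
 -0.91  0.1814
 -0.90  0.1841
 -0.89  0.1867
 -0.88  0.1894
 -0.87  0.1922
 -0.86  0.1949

T = 0.5;  σ√T = 0.3182
d₁ = [ln(450/650) + (0.076 − 0.016 + 0.45²/2)·0.5] / 0.3182 = [-0.3677 + 0.0806] / 0.3182 = -0.9023 → -0.90
d₂ = d₁ − σ√T = -0.9023 − 0.3182 = -1.2205 → -1.22
e^(−qT) = e^(−0.016·0.5) = 0.9920;  e^(−rT) = e^(−0.076·0.5) = 0.9627
N(d₁) = N(-0.90) = 0.1841;  N(d₂) = N(-1.22) = 0.1112
C = 450·0.9920·0.1841 − 650·0.9627·0.1112 = 82.1822 − 69.5840 = 12.5983

$12.60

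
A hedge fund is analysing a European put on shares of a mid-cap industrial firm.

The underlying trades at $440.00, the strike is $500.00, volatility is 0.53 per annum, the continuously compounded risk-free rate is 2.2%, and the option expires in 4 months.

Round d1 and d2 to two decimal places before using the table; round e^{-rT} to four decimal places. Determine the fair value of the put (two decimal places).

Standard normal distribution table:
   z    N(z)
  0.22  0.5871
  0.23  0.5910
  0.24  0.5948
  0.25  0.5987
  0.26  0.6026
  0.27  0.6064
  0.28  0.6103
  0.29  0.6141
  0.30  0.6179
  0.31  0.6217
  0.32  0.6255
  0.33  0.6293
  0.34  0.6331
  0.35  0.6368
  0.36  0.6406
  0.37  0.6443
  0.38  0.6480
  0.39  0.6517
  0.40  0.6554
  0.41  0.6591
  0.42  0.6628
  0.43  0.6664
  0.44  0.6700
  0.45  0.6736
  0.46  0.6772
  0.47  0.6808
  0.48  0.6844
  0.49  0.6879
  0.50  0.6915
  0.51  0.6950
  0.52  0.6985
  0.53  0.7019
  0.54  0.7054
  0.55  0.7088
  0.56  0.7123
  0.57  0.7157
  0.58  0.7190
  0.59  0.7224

σ√T = 0.53 × 0.5774 = 0.3060
ln(S/K) + (r + σ²/2)T = ln(440/500) + (0.022 + 0.53²/2)·0.3333 = -0.1278 + 0.0542 = -0.0737
d₁ = -0.0737 / 0.3060 = -0.2408 which rounds to -0.24
d₂ = d₁ − σ√T = -0.2408 − 0.3060 = -0.5468 which rounds to -0.55
exp(−rT) = exp(−0.022·0.3333) = 0.9927
N(−d₂) = N(0.55) = 0.7088;  N(−d₁) = N(0.24) = 0.5948
P = 500·0.9927·0.7088 − 440·0.5948 = 351.8129 − 261.7120 = 90.1009

$90.10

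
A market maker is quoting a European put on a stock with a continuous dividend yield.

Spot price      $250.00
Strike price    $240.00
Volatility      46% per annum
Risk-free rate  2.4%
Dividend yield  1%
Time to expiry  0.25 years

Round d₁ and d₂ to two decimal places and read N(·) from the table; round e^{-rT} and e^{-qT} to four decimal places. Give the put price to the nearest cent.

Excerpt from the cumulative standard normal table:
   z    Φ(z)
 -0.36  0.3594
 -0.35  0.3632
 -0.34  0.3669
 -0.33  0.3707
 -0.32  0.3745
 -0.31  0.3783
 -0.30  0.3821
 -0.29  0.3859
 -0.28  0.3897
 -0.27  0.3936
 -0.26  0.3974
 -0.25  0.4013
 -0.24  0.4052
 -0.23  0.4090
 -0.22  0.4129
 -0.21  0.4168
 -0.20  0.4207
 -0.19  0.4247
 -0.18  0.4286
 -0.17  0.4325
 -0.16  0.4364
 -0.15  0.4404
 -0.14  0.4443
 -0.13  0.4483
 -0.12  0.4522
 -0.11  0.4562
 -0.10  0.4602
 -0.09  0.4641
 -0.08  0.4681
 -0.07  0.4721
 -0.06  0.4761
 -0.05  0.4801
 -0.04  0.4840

σ√T = 0.46 × 0.5000 = 0.2300
d₁ = [ln(250/240) + (0.024 − 0.01 + 0.46²/2)·0.25] / 0.2300 = [0.0408 + 0.0300] / 0.2300 = 0.3077 ⇒ 0.31
d₂ = d₁ − σ√T = 0.3077 − 0.2300 = 0.0777 ⇒ 0.08
exp(−qT) = exp(−0.01·0.25) = 0.9975;  exp(−rT) = exp(−0.024·0.25) = 0.9940
N(−d₂) = N(-0.08) = 0.4681;  N(−d₁) = N(-0.31) = 0.3783
P = 240·0.9940·0.4681 − 250·0.9975·0.3783 = 111.6699 − 94.3386 = 17.3314

$17.33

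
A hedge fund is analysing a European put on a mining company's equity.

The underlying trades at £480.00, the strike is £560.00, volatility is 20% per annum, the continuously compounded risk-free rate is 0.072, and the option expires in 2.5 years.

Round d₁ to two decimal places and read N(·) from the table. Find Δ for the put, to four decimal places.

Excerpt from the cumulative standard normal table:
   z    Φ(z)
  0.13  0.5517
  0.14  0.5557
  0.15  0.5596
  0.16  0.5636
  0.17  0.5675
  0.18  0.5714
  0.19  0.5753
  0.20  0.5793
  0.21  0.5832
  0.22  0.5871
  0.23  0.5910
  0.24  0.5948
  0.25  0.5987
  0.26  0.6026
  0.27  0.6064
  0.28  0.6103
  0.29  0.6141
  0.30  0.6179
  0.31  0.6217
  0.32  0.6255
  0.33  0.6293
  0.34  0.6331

-0.4052

T = 2.5;  σ√T = 0.3162
d₁ = [ln(480/560) + (0.072 + 0.2²/2)·2.5] / 0.3162 = [-0.1542 + 0.2300] / 0.3162 = 0.2399 ⇒ 0.24
N(d₁) = N(0.24) = 0.5948
Δ_put = N(d₁) − 1 = 0.5948 − 1 = -0.4052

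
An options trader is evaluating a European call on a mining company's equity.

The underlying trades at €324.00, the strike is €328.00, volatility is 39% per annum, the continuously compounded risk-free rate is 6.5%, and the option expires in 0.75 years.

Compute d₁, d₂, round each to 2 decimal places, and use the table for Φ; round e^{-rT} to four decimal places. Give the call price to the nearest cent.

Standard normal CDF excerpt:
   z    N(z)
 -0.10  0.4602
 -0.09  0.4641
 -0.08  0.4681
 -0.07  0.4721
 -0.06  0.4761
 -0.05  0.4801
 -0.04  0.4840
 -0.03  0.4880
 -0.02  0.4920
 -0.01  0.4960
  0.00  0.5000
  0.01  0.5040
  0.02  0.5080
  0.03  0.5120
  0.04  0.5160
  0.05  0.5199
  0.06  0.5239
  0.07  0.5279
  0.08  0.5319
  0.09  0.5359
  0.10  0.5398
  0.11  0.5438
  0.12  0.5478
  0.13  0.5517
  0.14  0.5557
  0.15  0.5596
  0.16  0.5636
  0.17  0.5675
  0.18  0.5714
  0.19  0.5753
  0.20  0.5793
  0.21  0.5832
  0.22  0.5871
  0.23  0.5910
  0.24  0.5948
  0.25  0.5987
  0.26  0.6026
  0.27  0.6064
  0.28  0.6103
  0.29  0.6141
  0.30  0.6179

€49.01

σ√T = 0.39·√0.75 = 0.3377
d₁ = [ln(324/328) + (0.065 + 0.39²/2)·0.75] / 0.3377 = [-0.0123 + 0.1058] / 0.3377 = 0.2769 which rounds to 0.28
d₂ = d₁ − σ√T = 0.2769 − 0.3377 = -0.0609 which rounds to -0.06
exp(−rT) = exp(−0.065·0.75) = 0.9524
C = 324·N(0.28) − 328·0.9524·N(-0.06) = 324·0.6103 − 328·0.9524·0.4761 = 197.7372 − 148.7275 = 49.0097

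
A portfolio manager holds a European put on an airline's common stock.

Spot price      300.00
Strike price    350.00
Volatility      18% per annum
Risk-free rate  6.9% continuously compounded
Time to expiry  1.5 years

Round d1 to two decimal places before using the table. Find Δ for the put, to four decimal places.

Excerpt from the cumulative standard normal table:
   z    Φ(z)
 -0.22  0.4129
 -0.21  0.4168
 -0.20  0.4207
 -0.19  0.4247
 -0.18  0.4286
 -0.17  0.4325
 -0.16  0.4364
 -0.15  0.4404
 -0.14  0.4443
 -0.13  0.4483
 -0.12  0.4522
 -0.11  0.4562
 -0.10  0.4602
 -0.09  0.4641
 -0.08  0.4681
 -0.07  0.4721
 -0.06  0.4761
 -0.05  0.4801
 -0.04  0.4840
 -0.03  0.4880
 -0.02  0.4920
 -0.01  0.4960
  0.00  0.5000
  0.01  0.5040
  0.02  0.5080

-0.5478

T = 1.5;  σ√T = 0.2205
d₁ = [ln(300/350) + (0.069 + 0.18²/2)·1.5] / 0.2205 = [-0.1542 + 0.1278] / 0.2205 = -0.1195 ⇒ -0.12
N(d₁) = N(-0.12) = 0.4522
Δ_put = N(d₁) − 1 = 0.4522 − 1 = -0.5478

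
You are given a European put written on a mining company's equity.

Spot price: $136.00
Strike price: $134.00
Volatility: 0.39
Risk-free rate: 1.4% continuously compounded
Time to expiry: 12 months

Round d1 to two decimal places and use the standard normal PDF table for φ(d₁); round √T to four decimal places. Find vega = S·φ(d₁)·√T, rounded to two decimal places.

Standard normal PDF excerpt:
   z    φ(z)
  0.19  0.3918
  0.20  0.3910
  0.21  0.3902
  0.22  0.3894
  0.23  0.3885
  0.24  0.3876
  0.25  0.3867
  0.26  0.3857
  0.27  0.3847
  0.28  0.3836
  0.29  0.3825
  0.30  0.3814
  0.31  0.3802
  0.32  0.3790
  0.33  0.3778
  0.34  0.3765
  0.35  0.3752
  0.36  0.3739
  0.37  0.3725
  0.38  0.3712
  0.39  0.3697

52.32

σ√T = 0.39 × 1.0000 = 0.3900
d₁ = [ln(136/134) + (0.014 + 0.39²/2)·1] / 0.3900 = [0.0148 + 0.0901] / 0.3900 = 0.2689 ⇒ 0.27
√T = √1 = 1.0000
φ(d₁) = φ(0.27) = 0.3847
vega = S·φ(d₁)·√T = 136·0.3847·1.0000 = 52.3192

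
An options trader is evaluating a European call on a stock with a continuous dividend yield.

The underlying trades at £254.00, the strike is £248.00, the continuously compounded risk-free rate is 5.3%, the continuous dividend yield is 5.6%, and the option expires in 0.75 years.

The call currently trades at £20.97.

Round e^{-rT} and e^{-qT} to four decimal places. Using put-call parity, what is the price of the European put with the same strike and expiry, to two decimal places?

e^(−qT) = e^(−0.056·0.75) = 0.9589;  e^(−rT) = e^(−0.053·0.75) = 0.9610
Put-call parity: C − P = S·e^(−qT) − K·e^(−rT) = 254·0.9589 − 248·0.9610 = 243.5606 − 238.3280 = 5.2326
P = C − (C − P) = 20.97 − (5.2326) = 15.7374

£15.74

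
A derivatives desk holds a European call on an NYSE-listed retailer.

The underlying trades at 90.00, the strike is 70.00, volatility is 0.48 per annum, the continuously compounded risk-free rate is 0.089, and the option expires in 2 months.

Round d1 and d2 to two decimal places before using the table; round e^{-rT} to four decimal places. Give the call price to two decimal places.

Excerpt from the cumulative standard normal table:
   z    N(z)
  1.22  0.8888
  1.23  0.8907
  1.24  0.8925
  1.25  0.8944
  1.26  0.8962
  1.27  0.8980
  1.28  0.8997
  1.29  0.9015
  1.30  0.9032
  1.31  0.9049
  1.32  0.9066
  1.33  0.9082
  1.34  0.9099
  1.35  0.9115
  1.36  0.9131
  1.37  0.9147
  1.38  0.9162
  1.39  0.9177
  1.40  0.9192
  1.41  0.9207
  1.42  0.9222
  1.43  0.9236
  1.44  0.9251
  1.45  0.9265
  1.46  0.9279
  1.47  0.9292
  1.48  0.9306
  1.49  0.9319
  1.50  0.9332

21.70

σ√T = 0.48 × 0.4082 = 0.1960
d₁ = [ln(90/70) + (0.089 + 0.48²/2)·0.1667] / 0.1960 = [0.2513 + 0.0340] / 0.1960 = 1.4562 ⇒ 1.46
d₂ = d₁ − σ√T = 1.4562 − 0.1960 = 1.2602 ⇒ 1.26
e^(−rT) = e^(−0.089·0.1667) = 0.9853
N(d₁) = N(1.46) = 0.9279;  N(d₂) = N(1.26) = 0.8962
C = 90·0.9279 − 70·0.9853·0.8962 = 83.5110 − 61.8118 = 21.6992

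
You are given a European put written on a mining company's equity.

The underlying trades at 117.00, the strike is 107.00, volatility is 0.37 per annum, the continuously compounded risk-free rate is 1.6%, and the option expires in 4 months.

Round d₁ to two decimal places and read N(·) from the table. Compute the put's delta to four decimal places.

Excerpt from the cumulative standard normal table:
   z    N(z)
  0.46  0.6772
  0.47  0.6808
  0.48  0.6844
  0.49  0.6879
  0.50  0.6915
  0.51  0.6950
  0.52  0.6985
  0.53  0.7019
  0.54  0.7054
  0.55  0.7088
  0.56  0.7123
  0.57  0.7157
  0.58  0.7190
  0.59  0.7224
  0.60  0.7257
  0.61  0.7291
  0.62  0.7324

-0.2912

σ√T = 0.37 × 0.5774 = 0.2136
ln(S/K) + (r + σ²/2)T = ln(117/107) + (0.016 + 0.37²/2)·0.3333 = 0.0893 + 0.0281 = 0.1175
d₁ = 0.1175 / 0.2136 = 0.5500 ⇒ 0.55
N(d₁) = N(0.55) = 0.7088
Δ_put = N(d₁) − 1 = 0.7088 − 1 = -0.2912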